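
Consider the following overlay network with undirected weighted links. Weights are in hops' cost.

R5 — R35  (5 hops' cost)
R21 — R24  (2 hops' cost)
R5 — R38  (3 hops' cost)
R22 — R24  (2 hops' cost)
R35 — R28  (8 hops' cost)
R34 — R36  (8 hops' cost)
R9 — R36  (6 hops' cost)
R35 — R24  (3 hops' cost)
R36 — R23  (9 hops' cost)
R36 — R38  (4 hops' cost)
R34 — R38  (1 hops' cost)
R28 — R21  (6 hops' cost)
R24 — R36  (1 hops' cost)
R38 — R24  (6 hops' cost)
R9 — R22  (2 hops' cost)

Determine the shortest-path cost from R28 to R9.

Candidate routes:
R28 - R21 - R24 - R22 - R9: 6+2+2+2 = 12
R28 - R35 - R24 - R22 - R9: 8+3+2+2 = 15
Cheapest is R28 - R21 - R24 - R22 - R9 at 12 hops' cost.

12 hops' cost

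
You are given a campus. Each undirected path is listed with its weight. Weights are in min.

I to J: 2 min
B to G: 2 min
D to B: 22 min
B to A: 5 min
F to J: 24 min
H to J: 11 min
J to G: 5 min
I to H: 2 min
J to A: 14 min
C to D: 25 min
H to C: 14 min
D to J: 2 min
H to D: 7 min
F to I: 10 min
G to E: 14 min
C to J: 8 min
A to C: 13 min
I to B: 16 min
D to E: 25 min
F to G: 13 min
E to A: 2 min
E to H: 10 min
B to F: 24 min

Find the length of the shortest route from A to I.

Settle nodes by increasing distance from A:
A: 0
E: 2  (via A)
B: 5  (via A)
G: 7  (via B)
H: 12  (via E)
J: 12  (via G)
C: 13  (via A)
D: 14  (via J)
I: 14  (via H)
Shortest route: A–E–H–I = 14 min.

14 min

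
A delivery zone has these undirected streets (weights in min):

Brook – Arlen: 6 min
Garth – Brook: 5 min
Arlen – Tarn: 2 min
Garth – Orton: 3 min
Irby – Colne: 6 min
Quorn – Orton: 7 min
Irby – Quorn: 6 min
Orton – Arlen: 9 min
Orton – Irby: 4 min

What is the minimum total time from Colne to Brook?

18 min

Shortest distances from Colne:
Colne: 0
Irby: 6  (via Colne)
Orton: 10  (via Irby)
Quorn: 12  (via Irby)
Garth: 13  (via Orton)
Brook: 18  (via Garth)
Shortest route: Colne–Irby–Orton–Garth–Brook = 18 min.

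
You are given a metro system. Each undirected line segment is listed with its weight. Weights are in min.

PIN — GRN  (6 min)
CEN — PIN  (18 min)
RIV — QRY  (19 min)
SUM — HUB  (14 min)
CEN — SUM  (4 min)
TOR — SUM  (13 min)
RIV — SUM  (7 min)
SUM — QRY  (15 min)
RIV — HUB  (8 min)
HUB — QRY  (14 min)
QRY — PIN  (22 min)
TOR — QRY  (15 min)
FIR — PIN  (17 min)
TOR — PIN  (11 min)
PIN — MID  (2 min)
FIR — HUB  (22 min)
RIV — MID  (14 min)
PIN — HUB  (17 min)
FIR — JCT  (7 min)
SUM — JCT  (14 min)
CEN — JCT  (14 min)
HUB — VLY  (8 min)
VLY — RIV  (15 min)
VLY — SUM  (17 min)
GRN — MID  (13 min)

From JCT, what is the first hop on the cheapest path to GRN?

Enumerating some paths:
JCT–FIR–PIN–GRN: 7+17+6 = 30
JCT–SUM–CEN–PIN–GRN: 14+4+18+6 = 42
JCT–FIR–PIN–MID–GRN: 7+17+2+13 = 39
JCT–CEN–PIN–GRN: 14+18+6 = 38
The minimum is 30 min via JCT–FIR–PIN–GRN.
So from JCT the first move is to FIR.

FIR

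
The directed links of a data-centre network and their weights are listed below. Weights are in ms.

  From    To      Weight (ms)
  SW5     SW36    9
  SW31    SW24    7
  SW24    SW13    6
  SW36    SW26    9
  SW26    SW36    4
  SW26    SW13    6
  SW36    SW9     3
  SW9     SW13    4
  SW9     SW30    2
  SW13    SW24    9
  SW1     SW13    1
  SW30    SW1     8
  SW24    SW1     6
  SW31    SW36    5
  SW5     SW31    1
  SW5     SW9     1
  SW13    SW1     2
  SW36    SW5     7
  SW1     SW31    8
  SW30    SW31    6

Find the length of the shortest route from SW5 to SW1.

7 ms

Running Dijkstra from SW5:
SW5: 0
SW31: 1  (via SW5)
SW9: 1  (via SW5)
SW30: 3  (via SW9)
SW13: 5  (via SW9)
SW36: 6  (via SW31)
SW1: 7  (via SW13)
Shortest route: SW5–SW9–SW13–SW1 = 7 ms.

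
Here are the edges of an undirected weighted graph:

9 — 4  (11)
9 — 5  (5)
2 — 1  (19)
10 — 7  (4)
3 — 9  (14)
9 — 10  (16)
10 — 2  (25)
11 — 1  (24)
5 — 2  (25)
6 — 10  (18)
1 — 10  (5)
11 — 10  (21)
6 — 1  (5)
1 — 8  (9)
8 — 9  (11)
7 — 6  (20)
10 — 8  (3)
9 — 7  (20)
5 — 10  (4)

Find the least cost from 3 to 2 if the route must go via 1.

47

Shortest 3→1: 3–9–5–10–1 = 28
Best 1 to 2: 1–2 costing 19
Total via 1: 28 + 19 = 47.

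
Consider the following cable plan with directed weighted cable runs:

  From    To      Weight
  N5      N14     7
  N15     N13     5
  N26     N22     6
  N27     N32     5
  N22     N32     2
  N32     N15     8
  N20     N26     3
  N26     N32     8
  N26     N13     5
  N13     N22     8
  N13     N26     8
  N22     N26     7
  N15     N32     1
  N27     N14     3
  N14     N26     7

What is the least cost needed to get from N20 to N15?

Enumerating some paths:
N20 → N26 → N13 → N22 → N32 → N15: 3+5+8+2+8 = 26
N20 → N26 → N32 → N15: 3+8+8 = 19
The minimum is 19 via N20 → N26 → N32 → N15.

19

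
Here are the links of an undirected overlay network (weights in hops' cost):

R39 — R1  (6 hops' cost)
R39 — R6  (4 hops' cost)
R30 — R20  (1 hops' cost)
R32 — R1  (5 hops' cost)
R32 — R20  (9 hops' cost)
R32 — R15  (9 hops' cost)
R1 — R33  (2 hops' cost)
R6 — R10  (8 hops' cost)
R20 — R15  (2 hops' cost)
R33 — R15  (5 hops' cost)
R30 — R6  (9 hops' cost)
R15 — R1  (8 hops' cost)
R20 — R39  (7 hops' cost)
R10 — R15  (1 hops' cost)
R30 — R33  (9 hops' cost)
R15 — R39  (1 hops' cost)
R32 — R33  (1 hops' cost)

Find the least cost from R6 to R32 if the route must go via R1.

13 hops' cost

Shortest R6→R1: R6–R39–R1 = 10
Best R1 to R32: R1–R33–R32 costing 3
Total via R1: 10 + 3 = 13 hops' cost.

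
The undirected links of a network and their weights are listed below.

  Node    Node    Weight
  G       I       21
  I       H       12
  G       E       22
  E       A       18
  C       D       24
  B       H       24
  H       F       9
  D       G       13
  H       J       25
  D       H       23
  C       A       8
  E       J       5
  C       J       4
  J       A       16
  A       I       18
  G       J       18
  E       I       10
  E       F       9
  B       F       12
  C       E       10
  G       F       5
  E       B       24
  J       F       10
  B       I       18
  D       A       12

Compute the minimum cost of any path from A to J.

12

Shortest distances from A:
A: 0
C: 8  (via A)
D: 12  (via A)
J: 12  (via C)
Shortest route: A → C → J = 12.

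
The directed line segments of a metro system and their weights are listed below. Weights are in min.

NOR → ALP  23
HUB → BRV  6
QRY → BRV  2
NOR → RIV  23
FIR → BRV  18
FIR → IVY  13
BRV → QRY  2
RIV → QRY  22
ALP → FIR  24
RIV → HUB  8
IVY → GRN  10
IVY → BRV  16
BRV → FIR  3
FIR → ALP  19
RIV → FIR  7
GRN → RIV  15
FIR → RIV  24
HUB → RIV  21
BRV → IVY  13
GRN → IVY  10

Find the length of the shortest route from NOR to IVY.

43 min

Settle nodes by increasing distance from NOR:
NOR: 0
ALP: 23  (via NOR)
RIV: 23  (via NOR)
FIR: 30  (via RIV)
HUB: 31  (via RIV)
BRV: 37  (via HUB)
QRY: 39  (via BRV)
IVY: 43  (via FIR)
Shortest route: NOR → RIV → FIR → IVY = 43 min.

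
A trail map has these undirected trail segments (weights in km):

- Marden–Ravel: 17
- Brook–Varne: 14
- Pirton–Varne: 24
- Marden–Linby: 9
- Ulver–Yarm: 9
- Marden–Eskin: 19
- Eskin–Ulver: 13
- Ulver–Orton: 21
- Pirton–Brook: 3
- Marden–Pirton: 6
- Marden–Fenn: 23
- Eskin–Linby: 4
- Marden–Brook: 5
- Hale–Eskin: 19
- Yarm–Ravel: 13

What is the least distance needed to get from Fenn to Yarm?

53 km

Candidate routes:
Fenn–Marden–Linby–Eskin–Ulver–Yarm: 23+9+4+13+9 = 58
Fenn–Marden–Ravel–Yarm: 23+17+13 = 53
Cheapest is Fenn–Marden–Ravel–Yarm at 53 km.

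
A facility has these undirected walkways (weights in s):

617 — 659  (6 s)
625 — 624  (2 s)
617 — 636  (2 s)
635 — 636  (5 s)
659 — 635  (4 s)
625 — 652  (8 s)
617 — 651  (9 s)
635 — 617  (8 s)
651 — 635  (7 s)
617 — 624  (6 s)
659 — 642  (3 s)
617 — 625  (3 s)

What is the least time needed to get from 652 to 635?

Enumerating some paths:
652 - 625 - 617 - 635: 8+3+8 = 19
652 - 625 - 617 - 636 - 635: 8+3+2+5 = 18
652 - 625 - 617 - 659 - 635: 8+3+6+4 = 21
652 - 625 - 624 - 617 - 636 - 635: 8+2+6+2+5 = 23
The minimum is 18 s via 652 - 625 - 617 - 636 - 635.

18 s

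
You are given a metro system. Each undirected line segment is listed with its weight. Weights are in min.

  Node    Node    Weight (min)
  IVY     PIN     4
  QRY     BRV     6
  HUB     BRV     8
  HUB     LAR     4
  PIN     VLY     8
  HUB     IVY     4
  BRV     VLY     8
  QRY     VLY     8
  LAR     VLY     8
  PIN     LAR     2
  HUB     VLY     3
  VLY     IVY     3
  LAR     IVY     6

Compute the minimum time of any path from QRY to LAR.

15 min

Running Dijkstra from QRY:
QRY: 0
BRV: 6  (via QRY)
VLY: 8  (via QRY)
HUB: 11  (via VLY)
IVY: 11  (via VLY)
LAR: 15  (via HUB)
Shortest route: QRY–VLY–HUB–LAR = 15 min.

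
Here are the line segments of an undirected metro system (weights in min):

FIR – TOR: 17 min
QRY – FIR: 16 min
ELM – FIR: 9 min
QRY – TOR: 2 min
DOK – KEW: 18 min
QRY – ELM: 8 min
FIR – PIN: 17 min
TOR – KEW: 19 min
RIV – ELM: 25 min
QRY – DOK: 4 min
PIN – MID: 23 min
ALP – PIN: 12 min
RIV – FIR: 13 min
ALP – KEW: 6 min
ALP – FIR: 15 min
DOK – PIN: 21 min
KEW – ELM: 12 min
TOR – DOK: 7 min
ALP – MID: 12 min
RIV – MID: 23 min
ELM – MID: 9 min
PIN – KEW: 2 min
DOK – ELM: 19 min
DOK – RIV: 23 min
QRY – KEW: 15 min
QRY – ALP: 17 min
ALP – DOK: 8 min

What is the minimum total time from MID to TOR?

19 min

Enumerating some paths:
MID → ALP → DOK → TOR: 12+8+7 = 27
MID → ELM → QRY → TOR: 9+8+2 = 19
MID → ELM → QRY → DOK → TOR: 9+8+4+7 = 28
MID → ALP → DOK → QRY → TOR: 12+8+4+2 = 26
Cheapest is MID → ELM → QRY → TOR at 19 min.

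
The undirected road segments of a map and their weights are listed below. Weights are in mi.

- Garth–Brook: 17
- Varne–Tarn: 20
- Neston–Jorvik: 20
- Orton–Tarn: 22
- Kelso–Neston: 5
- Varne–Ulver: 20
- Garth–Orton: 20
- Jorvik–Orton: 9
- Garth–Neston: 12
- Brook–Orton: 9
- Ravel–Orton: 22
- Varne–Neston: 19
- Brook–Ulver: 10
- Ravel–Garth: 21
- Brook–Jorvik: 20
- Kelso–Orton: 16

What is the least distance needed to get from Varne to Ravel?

Settle nodes by increasing distance from Varne:
Varne: 0
Neston: 19  (via Varne)
Ulver: 20  (via Varne)
Tarn: 20  (via Varne)
Kelso: 24  (via Neston)
Brook: 30  (via Ulver)
Garth: 31  (via Neston)
Orton: 39  (via Brook)
Jorvik: 39  (via Neston)
Ravel: 52  (via Garth)
Shortest route: Varne–Neston–Garth–Ravel = 52 mi.

52 mi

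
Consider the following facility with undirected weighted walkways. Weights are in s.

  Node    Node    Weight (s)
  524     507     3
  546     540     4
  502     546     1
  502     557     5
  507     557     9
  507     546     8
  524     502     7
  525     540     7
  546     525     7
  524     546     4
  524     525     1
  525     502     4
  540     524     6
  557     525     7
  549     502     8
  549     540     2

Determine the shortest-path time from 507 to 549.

Shortest distances from 507:
507: 0
524: 3  (via 507)
525: 4  (via 524)
546: 7  (via 524)
502: 8  (via 525)
557: 9  (via 507)
540: 9  (via 524)
549: 11  (via 540)
Shortest route: 507–524–540–549 = 11 s.

11 s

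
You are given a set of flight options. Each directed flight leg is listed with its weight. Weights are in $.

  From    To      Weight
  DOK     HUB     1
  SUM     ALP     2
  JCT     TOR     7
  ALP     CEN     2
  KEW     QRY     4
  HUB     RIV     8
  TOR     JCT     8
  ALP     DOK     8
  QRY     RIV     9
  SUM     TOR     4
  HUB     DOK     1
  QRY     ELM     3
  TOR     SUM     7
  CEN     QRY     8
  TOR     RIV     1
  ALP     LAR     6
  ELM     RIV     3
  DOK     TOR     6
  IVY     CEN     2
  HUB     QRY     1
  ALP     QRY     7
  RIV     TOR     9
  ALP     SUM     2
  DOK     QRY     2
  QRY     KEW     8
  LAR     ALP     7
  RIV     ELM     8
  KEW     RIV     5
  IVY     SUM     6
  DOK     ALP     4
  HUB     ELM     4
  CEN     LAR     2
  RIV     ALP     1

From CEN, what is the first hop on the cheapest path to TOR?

Compare a few routes:
CEN - LAR - ALP - DOK - TOR: 2+7+8+6 = 23
CEN - QRY - ELM - RIV - ALP - SUM - TOR: 8+3+3+1+2+4 = 21
CEN - LAR - ALP - SUM - TOR: 2+7+2+4 = 15
The minimum is $15 via CEN - LAR - ALP - SUM - TOR.
So from CEN the first move is to LAR.

LAR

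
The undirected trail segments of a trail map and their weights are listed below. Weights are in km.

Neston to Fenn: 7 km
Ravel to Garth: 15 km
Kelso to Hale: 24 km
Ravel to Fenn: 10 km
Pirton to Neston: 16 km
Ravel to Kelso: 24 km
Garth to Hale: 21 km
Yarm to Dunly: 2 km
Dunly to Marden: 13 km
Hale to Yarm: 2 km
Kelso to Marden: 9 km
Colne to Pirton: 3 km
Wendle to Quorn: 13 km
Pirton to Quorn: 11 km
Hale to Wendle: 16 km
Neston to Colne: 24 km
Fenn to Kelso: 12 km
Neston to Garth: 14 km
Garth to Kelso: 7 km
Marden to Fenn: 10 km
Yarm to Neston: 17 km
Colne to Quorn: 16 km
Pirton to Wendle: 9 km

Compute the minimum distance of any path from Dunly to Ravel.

33 km

Compare a few routes:
Dunly - Yarm - Neston - Fenn - Ravel: 2+17+7+10 = 36
Dunly - Yarm - Hale - Garth - Ravel: 2+2+21+15 = 40
Dunly - Marden - Fenn - Ravel: 13+10+10 = 33
The minimum is 33 km via Dunly - Marden - Fenn - Ravel.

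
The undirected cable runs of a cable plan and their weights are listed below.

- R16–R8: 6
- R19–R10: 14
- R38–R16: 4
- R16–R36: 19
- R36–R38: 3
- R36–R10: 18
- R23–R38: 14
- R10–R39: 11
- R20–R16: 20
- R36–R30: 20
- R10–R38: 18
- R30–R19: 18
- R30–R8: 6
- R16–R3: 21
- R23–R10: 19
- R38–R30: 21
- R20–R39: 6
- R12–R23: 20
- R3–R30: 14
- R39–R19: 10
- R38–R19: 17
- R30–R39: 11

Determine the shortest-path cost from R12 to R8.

Shortest distances from R12:
R12: 0
R23: 20  (via R12)
R38: 34  (via R23)
R36: 37  (via R38)
R16: 38  (via R38)
R10: 39  (via R23)
R8: 44  (via R16)
Shortest route: R12 → R23 → R38 → R16 → R8 = 44.

44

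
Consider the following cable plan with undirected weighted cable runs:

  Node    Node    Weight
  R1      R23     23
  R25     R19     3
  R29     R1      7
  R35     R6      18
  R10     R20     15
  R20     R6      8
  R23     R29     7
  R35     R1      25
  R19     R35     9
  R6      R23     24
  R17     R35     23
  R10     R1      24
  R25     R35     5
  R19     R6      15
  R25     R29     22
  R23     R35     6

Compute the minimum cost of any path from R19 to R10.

Settle nodes by increasing distance from R19:
R19: 0
R25: 3  (via R19)
R35: 8  (via R25)
R23: 14  (via R35)
R6: 15  (via R19)
R29: 21  (via R23)
R20: 23  (via R6)
R1: 28  (via R29)
R17: 31  (via R35)
R10: 38  (via R20)
Shortest route: R19 → R6 → R20 → R10 = 38.

38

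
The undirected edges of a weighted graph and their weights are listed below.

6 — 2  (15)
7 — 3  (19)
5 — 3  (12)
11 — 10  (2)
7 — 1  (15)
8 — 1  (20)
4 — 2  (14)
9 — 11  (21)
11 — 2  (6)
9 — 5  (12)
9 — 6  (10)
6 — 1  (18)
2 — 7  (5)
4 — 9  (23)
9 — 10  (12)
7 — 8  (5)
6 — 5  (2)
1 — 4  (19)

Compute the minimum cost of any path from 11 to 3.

Settle nodes by increasing distance from 11:
11: 0
10: 2  (via 11)
2: 6  (via 11)
7: 11  (via 2)
9: 14  (via 10)
8: 16  (via 7)
4: 20  (via 2)
6: 21  (via 2)
5: 23  (via 6)
1: 26  (via 7)
3: 30  (via 7)
Shortest route: 11 → 2 → 7 → 3 = 30.

30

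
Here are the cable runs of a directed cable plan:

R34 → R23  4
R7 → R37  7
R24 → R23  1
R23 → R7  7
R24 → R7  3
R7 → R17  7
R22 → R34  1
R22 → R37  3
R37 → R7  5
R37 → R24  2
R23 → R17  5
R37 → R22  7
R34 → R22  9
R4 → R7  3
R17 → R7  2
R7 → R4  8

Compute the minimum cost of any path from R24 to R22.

Compare a few routes:
R24–R7–R37–R22: 3+7+7 = 17
R24–R23–R17–R7–R37–R22: 1+5+2+7+7 = 22
Cheapest is R24–R7–R37–R22 at 17.

17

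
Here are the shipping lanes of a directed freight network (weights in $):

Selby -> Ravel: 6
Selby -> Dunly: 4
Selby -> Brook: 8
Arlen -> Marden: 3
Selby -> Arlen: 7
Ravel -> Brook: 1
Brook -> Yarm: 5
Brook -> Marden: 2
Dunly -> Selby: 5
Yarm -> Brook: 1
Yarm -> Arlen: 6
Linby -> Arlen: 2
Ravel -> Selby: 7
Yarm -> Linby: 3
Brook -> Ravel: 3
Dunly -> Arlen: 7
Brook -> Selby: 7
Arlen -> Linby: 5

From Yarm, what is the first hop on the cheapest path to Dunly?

Brook

Compare a few routes:
Yarm → Brook → Ravel → Selby → Dunly: 1+3+7+4 = 15
Yarm → Brook → Selby → Dunly: 1+7+4 = 12
Cheapest is Yarm → Brook → Selby → Dunly at $12.
So from Yarm the first move is to Brook.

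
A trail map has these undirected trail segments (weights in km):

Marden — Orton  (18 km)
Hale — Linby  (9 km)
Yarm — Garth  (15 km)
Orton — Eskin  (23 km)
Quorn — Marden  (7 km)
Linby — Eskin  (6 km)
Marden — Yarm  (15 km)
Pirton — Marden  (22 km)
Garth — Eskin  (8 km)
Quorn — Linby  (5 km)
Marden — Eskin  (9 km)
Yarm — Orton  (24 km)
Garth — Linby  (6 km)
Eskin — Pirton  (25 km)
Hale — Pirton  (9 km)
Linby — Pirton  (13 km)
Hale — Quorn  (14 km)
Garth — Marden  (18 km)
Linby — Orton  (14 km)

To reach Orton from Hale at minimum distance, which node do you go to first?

Linby

Candidate routes:
Hale - Pirton - Linby - Orton: 9+13+14 = 36
Hale - Linby - Eskin - Orton: 9+6+23 = 38
Hale - Quorn - Linby - Orton: 14+5+14 = 33
Hale - Linby - Orton: 9+14 = 23
The minimum is 23 km via Hale - Linby - Orton.
So from Hale the first move is to Linby.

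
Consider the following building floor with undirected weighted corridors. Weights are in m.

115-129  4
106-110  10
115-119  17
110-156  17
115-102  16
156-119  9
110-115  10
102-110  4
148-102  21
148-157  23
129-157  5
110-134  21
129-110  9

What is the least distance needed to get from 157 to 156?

31 m

Shortest distances from 157:
157: 0
129: 5  (via 157)
115: 9  (via 129)
110: 14  (via 129)
102: 18  (via 110)
148: 23  (via 157)
106: 24  (via 110)
119: 26  (via 115)
156: 31  (via 110)
Shortest route: 157 → 129 → 110 → 156 = 31 m.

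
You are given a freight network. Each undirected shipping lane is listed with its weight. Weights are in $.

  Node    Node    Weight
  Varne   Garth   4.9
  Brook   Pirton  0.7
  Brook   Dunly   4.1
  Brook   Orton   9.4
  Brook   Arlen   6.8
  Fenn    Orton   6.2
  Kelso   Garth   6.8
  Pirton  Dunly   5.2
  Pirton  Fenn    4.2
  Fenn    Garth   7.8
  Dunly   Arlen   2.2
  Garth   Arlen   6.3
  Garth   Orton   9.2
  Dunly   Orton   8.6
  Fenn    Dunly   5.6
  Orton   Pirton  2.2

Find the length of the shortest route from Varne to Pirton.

Enumerating some paths:
Varne–Garth–Fenn–Pirton: 4.9+7.8+4.2 = 16.9
Varne–Garth–Orton–Pirton: 4.9+9.2+2.2 = 16.3
Varne–Garth–Arlen–Dunly–Brook–Pirton: 4.9+6.3+2.2+4.1+0.7 = 18.2
Cheapest is Varne–Garth–Orton–Pirton at $16.3.

$16.3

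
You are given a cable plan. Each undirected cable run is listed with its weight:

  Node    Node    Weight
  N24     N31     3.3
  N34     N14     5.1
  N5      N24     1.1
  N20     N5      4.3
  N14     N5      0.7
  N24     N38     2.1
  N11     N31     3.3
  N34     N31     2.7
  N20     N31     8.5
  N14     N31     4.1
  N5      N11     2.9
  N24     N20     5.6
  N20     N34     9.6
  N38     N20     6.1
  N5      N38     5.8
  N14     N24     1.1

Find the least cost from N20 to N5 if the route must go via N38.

Shortest N20→N38: N20 → N38 = 6.1
Shortest N38→N5: N38 → N24 → N5 = 3.2
Total via N38: 6.1 + 3.2 = 9.3.

9.3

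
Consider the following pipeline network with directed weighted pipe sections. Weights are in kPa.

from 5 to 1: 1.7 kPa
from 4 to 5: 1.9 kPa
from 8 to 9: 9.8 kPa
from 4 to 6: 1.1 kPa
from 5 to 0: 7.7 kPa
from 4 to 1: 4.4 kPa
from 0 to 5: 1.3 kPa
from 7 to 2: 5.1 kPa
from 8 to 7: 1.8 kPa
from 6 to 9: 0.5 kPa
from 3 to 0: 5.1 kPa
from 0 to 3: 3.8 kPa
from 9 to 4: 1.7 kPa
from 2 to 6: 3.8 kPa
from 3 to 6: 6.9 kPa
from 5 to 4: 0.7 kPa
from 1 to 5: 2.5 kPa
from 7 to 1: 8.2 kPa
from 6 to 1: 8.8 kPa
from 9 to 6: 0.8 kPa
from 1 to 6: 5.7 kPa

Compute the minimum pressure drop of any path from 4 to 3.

Running Dijkstra from 4:
4: 0
6: 1.1  (via 4)
9: 1.6  (via 6)
5: 1.9  (via 4)
1: 3.6  (via 5)
0: 9.6  (via 5)
3: 13.4  (via 0)
Shortest route: 4 → 5 → 0 → 3 = 13.4 kPa.

13.4 kPa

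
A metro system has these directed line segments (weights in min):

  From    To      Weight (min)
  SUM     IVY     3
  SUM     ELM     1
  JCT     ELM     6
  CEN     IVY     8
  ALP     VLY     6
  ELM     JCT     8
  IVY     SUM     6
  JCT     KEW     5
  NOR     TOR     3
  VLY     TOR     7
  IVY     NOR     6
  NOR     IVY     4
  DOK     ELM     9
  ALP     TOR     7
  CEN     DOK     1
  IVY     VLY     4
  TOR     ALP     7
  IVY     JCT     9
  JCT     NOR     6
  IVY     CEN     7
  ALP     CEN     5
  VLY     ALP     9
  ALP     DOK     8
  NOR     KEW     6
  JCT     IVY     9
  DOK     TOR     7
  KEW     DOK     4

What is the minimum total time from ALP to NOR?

Running Dijkstra from ALP:
ALP: 0
CEN: 5  (via ALP)
DOK: 6  (via CEN)
VLY: 6  (via ALP)
TOR: 7  (via ALP)
IVY: 13  (via CEN)
ELM: 15  (via DOK)
SUM: 19  (via IVY)
NOR: 19  (via IVY)
Shortest route: ALP–CEN–IVY–NOR = 19 min.

19 min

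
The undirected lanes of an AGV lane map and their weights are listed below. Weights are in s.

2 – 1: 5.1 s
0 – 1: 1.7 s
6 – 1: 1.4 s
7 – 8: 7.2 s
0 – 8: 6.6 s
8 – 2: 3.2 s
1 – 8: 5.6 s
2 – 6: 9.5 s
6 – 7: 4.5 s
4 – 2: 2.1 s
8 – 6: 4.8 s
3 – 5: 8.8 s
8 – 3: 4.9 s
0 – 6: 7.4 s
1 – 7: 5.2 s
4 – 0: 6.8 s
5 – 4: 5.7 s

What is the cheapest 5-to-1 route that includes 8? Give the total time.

16.6 s

Best 5 to 8: 5–4–2–8 costing 11
Best 8 to 1: 8–1 costing 5.6
Total via 8: 11 + 5.6 = 16.6 s.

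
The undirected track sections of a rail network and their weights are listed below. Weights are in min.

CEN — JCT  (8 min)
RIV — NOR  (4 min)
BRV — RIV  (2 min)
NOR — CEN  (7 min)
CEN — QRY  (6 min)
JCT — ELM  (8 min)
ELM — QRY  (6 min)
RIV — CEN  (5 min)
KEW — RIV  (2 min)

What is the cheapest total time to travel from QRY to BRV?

Settle nodes by increasing distance from QRY:
QRY: 0
CEN: 6  (via QRY)
ELM: 6  (via QRY)
RIV: 11  (via CEN)
KEW: 13  (via RIV)
NOR: 13  (via CEN)
BRV: 13  (via RIV)
Shortest route: QRY → CEN → RIV → BRV = 13 min.

13 min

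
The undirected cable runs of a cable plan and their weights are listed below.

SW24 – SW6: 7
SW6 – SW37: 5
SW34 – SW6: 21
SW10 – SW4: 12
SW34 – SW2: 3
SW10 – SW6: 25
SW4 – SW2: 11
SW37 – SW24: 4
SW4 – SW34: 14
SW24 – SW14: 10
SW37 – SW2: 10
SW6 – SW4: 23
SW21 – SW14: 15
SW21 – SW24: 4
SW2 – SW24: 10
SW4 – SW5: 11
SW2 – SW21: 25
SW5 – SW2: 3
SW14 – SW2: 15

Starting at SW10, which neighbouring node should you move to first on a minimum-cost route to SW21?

Compare a few routes:
SW10–SW6–SW24–SW21: 25+7+4 = 36
SW10–SW6–SW37–SW24–SW21: 25+5+4+4 = 38
SW10–SW4–SW2–SW24–SW21: 12+11+10+4 = 37
The minimum is 36 via SW10–SW6–SW24–SW21.
So from SW10 the first move is to SW6.

SW6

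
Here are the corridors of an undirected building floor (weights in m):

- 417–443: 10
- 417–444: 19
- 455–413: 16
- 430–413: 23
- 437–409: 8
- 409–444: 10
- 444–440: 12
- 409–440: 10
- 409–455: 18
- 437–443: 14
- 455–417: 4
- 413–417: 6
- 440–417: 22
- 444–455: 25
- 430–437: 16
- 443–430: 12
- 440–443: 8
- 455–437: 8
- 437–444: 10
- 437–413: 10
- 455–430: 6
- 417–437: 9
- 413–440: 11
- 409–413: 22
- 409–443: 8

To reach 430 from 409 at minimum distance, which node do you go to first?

Compare a few routes:
409 → 443 → 430: 8+12 = 20
409 → 437 → 455 → 430: 8+8+6 = 22
Cheapest is 409 → 443 → 430 at 20 m.
So from 409 the first move is to 443.

443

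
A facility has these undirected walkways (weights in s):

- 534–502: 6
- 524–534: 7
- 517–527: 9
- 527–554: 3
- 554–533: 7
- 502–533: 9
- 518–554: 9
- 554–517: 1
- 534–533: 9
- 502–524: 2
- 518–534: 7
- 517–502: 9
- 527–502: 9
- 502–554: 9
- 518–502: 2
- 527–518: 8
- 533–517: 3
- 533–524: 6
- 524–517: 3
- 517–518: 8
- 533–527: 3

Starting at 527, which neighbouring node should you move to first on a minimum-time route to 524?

Compare a few routes:
527–533–524: 3+6 = 9
527–554–517–524: 3+1+3 = 7
The minimum is 7 s via 527–554–517–524.
So from 527 the first move is to 554.

554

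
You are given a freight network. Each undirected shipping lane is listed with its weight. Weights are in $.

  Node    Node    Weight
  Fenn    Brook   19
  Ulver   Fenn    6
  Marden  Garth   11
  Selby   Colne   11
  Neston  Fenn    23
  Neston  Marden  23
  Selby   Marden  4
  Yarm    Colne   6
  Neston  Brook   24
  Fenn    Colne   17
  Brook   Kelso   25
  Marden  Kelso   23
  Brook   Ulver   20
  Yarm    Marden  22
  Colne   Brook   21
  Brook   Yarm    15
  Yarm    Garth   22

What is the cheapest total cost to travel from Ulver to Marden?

$38

Compare a few routes:
Ulver - Fenn - Colne - Yarm - Marden: 6+17+6+22 = 51
Ulver - Fenn - Colne - Selby - Marden: 6+17+11+4 = 38
The minimum is $38 via Ulver - Fenn - Colne - Selby - Marden.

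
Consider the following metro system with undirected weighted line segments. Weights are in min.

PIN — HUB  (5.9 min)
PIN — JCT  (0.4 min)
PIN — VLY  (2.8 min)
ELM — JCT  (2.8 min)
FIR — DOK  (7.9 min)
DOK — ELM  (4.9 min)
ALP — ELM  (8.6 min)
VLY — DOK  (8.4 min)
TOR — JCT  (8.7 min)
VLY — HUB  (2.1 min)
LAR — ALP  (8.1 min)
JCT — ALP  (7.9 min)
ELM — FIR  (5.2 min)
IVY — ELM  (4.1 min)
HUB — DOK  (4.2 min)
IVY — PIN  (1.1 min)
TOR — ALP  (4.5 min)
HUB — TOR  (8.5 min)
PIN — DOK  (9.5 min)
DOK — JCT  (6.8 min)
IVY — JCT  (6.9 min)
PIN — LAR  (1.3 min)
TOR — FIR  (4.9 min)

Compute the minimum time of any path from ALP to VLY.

11.1 min

Settle nodes by increasing distance from ALP:
ALP: 0
TOR: 4.5  (via ALP)
JCT: 7.9  (via ALP)
LAR: 8.1  (via ALP)
PIN: 8.3  (via JCT)
ELM: 8.6  (via ALP)
FIR: 9.4  (via TOR)
IVY: 9.4  (via PIN)
VLY: 11.1  (via PIN)
Shortest route: ALP → JCT → PIN → VLY = 11.1 min.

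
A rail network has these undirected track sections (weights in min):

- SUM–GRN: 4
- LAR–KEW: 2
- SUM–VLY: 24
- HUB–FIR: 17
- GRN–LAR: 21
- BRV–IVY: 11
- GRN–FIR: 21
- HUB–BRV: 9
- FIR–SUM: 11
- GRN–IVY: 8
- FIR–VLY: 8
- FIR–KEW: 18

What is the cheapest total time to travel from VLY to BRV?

34 min

Running Dijkstra from VLY:
VLY: 0
FIR: 8  (via VLY)
SUM: 19  (via FIR)
GRN: 23  (via SUM)
HUB: 25  (via FIR)
KEW: 26  (via FIR)
LAR: 28  (via KEW)
IVY: 31  (via GRN)
BRV: 34  (via HUB)
Shortest route: VLY → FIR → HUB → BRV = 34 min.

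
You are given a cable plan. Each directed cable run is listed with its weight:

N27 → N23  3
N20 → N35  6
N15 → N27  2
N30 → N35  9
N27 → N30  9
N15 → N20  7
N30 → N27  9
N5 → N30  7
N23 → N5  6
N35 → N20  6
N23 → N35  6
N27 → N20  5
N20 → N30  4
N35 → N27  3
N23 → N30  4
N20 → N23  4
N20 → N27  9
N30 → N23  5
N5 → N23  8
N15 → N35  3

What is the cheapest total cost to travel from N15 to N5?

Compare a few routes:
N15 - N27 - N23 - N5: 2+3+6 = 11
N15 - N35 - N27 - N23 - N5: 3+3+3+6 = 15
N15 - N27 - N20 - N23 - N5: 2+5+4+6 = 17
N15 - N20 - N23 - N5: 7+4+6 = 17
The minimum is 11 via N15 - N27 - N23 - N5.

11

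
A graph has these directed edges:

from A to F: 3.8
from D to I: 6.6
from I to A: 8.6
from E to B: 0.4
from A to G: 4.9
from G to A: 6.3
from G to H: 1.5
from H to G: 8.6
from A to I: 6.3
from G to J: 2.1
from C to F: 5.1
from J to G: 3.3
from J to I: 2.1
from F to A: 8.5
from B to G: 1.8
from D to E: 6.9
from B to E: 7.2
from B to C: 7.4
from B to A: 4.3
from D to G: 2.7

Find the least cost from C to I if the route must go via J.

22.7

Best C to J: C–F–A–G–J costing 20.6
Best J to I: J–I costing 2.1
Total via J: 20.6 + 2.1 = 22.7.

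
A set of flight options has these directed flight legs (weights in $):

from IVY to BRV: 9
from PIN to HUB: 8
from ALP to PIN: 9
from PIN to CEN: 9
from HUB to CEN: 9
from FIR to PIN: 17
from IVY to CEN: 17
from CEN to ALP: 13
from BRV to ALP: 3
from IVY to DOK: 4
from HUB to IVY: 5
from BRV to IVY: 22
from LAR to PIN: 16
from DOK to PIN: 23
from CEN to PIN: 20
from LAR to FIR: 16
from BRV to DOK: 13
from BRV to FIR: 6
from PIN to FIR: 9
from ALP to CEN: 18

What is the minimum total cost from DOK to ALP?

Enumerating some paths:
DOK–PIN–HUB–IVY–CEN–ALP: 23+8+5+17+13 = 66
DOK–PIN–HUB–IVY–BRV–ALP: 23+8+5+9+3 = 48
DOK–PIN–HUB–CEN–ALP: 23+8+9+13 = 53
DOK–PIN–CEN–ALP: 23+9+13 = 45
Cheapest is DOK–PIN–CEN–ALP at $45.

$45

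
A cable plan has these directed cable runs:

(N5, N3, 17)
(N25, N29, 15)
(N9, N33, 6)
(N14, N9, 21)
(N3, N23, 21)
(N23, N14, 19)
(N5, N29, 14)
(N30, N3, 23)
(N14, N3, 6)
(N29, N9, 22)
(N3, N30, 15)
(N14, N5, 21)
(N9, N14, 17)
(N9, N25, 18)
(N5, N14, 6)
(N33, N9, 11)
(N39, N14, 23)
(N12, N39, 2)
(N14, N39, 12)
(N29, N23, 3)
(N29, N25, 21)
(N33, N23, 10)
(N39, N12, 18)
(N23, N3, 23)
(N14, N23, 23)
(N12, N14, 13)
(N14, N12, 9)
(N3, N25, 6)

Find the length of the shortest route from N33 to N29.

Compare a few routes:
N33–N23–N3–N25–N29: 10+23+6+15 = 54
N33–N9–N14–N3–N25–N29: 11+17+6+6+15 = 55
N33–N9–N25–N29: 11+18+15 = 44
The minimum is 44 via N33–N9–N25–N29.

44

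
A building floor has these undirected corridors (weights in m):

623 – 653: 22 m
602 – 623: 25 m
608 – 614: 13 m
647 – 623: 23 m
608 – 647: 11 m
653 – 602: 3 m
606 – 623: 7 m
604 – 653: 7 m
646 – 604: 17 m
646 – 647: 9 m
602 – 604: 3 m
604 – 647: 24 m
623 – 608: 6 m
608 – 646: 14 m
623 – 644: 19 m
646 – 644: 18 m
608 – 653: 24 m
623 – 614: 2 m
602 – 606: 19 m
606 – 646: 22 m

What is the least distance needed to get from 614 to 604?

30 m

Shortest distances from 614:
614: 0
623: 2  (via 614)
608: 8  (via 623)
606: 9  (via 623)
647: 19  (via 608)
644: 21  (via 623)
646: 22  (via 608)
653: 24  (via 623)
602: 27  (via 623)
604: 30  (via 602)
Shortest route: 614–623–602–604 = 30 m.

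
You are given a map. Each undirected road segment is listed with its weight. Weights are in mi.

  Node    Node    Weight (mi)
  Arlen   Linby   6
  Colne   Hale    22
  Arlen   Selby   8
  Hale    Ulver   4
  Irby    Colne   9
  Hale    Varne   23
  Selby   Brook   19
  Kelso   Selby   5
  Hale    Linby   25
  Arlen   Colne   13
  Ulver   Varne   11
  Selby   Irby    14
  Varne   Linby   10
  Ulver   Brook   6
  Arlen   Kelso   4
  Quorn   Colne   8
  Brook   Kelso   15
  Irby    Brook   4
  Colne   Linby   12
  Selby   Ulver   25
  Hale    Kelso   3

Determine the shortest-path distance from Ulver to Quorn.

27 mi

Compare a few routes:
Ulver - Brook - Irby - Colne - Quorn: 6+4+9+8 = 27
Ulver - Hale - Kelso - Arlen - Colne - Quorn: 4+3+4+13+8 = 32
The minimum is 27 mi via Ulver - Brook - Irby - Colne - Quorn.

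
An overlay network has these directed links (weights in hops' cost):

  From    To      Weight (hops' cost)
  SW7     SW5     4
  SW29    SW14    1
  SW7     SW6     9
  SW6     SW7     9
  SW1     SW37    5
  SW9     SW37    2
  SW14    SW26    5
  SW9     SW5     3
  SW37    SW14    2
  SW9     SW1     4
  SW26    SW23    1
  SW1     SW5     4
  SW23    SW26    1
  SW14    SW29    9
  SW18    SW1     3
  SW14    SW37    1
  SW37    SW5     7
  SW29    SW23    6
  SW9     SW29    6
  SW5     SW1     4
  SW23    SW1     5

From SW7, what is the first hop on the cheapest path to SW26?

SW5

Compare a few routes:
SW7 - SW5 - SW1 - SW37 - SW14 - SW29 - SW23 - SW26: 4+4+5+2+9+6+1 = 31
SW7 - SW5 - SW1 - SW37 - SW14 - SW26: 4+4+5+2+5 = 20
Cheapest is SW7 - SW5 - SW1 - SW37 - SW14 - SW26 at 20 hops' cost.
So from SW7 the first move is to SW5.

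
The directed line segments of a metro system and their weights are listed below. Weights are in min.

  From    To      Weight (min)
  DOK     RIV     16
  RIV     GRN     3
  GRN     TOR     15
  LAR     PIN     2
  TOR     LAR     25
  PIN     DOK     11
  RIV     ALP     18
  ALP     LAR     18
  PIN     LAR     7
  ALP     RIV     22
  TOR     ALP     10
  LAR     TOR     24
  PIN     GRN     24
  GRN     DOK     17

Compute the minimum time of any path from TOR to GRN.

Running Dijkstra from TOR:
TOR: 0
ALP: 10  (via TOR)
LAR: 25  (via TOR)
PIN: 27  (via LAR)
RIV: 32  (via ALP)
GRN: 35  (via RIV)
Shortest route: TOR → ALP → RIV → GRN = 35 min.

35 min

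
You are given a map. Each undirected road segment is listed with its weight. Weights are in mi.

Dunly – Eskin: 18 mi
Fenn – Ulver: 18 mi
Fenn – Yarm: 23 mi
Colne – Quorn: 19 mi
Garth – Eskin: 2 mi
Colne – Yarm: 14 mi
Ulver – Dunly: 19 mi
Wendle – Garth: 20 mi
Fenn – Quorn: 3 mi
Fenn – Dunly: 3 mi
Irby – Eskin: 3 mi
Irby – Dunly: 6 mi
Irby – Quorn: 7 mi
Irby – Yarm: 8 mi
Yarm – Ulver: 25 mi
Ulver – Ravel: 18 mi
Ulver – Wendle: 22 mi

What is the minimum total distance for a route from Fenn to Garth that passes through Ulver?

48 mi

Shortest Fenn→Ulver: Fenn → Ulver = 18
Shortest Ulver→Garth: Ulver → Dunly → Irby → Eskin → Garth = 30
Total via Ulver: 18 + 30 = 48 mi.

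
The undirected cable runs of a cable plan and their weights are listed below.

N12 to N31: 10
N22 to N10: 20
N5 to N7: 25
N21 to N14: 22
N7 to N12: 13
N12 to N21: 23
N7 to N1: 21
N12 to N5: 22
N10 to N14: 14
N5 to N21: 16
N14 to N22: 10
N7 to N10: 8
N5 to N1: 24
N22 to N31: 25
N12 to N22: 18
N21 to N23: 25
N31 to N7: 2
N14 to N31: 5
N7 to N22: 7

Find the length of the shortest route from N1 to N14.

28

Shortest distances from N1:
N1: 0
N7: 21  (via N1)
N31: 23  (via N7)
N5: 24  (via N1)
N22: 28  (via N7)
N14: 28  (via N31)
Shortest route: N1 → N7 → N31 → N14 = 28.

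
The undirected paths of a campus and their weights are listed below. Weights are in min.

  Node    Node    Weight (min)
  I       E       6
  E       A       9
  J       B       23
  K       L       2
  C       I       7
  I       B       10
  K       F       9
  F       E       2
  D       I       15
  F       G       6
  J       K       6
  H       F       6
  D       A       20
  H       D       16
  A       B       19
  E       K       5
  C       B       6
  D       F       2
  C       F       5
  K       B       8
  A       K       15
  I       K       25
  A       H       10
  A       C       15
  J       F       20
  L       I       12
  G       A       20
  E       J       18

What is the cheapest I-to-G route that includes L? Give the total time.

Shortest I→L: I–L = 12
Best L to G: L–K–E–F–G costing 15
Total via L: 12 + 15 = 27 min.

27 min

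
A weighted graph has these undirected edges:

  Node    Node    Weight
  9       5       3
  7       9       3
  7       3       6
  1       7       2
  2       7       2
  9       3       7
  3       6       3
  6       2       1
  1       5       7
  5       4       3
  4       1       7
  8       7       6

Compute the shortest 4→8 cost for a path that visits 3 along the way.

25

Best 4 to 3: 4 → 5 → 9 → 3 costing 13
Best 3 to 8: 3 → 7 → 8 costing 12
Total via 3: 13 + 12 = 25.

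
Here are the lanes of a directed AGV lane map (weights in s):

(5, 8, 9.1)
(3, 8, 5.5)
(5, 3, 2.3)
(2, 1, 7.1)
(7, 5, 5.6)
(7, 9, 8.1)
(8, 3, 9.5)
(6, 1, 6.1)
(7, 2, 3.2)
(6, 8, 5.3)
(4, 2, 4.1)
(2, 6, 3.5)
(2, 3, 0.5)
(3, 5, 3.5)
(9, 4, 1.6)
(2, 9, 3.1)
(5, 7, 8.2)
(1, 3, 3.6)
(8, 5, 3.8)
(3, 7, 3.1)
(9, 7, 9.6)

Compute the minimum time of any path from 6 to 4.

20.7 s

Shortest distances from 6:
6: 0
8: 5.3  (via 6)
1: 6.1  (via 6)
5: 9.1  (via 8)
3: 9.7  (via 1)
7: 12.8  (via 3)
2: 16  (via 7)
9: 19.1  (via 2)
4: 20.7  (via 9)
Shortest route: 6 → 1 → 3 → 7 → 2 → 9 → 4 = 20.7 s.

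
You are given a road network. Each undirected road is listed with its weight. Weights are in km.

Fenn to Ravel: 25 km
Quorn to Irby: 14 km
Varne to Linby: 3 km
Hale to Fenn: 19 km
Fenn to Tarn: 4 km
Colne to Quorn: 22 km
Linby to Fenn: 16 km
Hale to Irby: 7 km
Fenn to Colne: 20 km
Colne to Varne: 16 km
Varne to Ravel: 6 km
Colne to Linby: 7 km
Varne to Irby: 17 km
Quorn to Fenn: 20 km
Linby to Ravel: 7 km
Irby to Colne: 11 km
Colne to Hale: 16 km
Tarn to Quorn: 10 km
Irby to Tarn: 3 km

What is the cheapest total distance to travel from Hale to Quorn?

Shortest distances from Hale:
Hale: 0
Irby: 7  (via Hale)
Tarn: 10  (via Irby)
Fenn: 14  (via Tarn)
Colne: 16  (via Hale)
Quorn: 20  (via Tarn)
Shortest route: Hale–Irby–Tarn–Quorn = 20 km.

20 km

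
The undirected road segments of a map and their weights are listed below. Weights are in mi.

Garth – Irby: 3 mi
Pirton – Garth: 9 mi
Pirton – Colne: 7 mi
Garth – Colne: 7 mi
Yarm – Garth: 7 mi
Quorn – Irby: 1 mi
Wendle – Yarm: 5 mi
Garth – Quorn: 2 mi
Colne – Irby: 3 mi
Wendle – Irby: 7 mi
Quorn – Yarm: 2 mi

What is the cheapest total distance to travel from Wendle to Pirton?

17 mi

Running Dijkstra from Wendle:
Wendle: 0
Yarm: 5  (via Wendle)
Irby: 7  (via Wendle)
Quorn: 7  (via Yarm)
Garth: 9  (via Quorn)
Colne: 10  (via Irby)
Pirton: 17  (via Colne)
Shortest route: Wendle–Irby–Colne–Pirton = 17 mi.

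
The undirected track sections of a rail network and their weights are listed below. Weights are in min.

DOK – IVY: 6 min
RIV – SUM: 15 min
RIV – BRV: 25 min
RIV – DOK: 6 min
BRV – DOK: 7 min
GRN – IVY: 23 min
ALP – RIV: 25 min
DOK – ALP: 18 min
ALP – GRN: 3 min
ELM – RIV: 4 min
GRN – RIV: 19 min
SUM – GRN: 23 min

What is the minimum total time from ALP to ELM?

Enumerating some paths:
ALP - GRN - IVY - DOK - RIV - ELM: 3+23+6+6+4 = 42
ALP - GRN - RIV - ELM: 3+19+4 = 26
ALP - DOK - RIV - ELM: 18+6+4 = 28
ALP - RIV - ELM: 25+4 = 29
Cheapest is ALP - GRN - RIV - ELM at 26 min.

26 min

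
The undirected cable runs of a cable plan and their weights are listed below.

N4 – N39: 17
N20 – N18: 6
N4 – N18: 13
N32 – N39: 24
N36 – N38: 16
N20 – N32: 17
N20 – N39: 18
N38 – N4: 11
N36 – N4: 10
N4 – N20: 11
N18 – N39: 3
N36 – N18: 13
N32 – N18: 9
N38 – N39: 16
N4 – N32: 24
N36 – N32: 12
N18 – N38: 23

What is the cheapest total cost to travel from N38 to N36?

16

Settle nodes by increasing distance from N38:
N38: 0
N4: 11  (via N38)
N36: 16  (via N38)
Shortest route: N38 → N36 = 16.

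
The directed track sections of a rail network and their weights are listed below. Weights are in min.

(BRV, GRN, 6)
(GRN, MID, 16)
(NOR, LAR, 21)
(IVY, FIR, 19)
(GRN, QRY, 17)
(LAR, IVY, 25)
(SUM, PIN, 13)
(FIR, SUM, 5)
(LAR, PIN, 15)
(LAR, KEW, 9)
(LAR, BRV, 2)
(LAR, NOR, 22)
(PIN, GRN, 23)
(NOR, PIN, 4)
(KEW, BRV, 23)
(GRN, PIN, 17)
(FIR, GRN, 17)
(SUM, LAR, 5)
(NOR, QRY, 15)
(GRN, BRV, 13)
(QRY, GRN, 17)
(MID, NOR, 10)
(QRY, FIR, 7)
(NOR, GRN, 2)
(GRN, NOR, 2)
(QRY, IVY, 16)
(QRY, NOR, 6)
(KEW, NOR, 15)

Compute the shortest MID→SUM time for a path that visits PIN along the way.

66 min

Best MID to PIN: MID → NOR → PIN costing 14
Best PIN to SUM: PIN → GRN → QRY → FIR → SUM costing 52
Total via PIN: 14 + 52 = 66 min.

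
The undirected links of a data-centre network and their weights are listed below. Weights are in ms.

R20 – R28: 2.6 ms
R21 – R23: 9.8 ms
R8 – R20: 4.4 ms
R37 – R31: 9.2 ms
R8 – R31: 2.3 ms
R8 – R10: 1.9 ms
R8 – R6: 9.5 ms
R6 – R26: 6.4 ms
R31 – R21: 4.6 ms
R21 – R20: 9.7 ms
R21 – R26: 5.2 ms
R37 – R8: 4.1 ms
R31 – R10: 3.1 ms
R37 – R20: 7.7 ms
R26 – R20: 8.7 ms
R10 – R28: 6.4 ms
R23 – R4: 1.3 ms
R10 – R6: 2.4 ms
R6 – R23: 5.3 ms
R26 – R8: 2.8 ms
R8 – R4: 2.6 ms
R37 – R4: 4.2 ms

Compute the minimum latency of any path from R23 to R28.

10.9 ms

Running Dijkstra from R23:
R23: 0
R4: 1.3  (via R23)
R8: 3.9  (via R4)
R6: 5.3  (via R23)
R37: 5.5  (via R4)
R10: 5.8  (via R8)
R31: 6.2  (via R8)
R26: 6.7  (via R8)
R20: 8.3  (via R8)
R21: 9.8  (via R23)
R28: 10.9  (via R20)
Shortest route: R23–R4–R8–R20–R28 = 10.9 ms.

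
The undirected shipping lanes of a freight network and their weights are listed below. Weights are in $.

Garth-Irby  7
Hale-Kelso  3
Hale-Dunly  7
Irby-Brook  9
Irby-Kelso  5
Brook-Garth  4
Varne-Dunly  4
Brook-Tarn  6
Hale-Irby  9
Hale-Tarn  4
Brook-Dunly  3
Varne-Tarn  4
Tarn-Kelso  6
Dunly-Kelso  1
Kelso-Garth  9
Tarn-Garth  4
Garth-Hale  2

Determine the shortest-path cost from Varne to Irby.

Enumerating some paths:
Varne–Tarn–Hale–Kelso–Irby: 4+4+3+5 = 16
Varne–Dunly–Kelso–Irby: 4+1+5 = 10
Varne–Tarn–Garth–Irby: 4+4+7 = 15
Varne–Tarn–Kelso–Irby: 4+6+5 = 15
Cheapest is Varne–Dunly–Kelso–Irby at $10.

$10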